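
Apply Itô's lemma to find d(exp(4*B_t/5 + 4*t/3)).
d(exp(4*B_t/5 + 4*t/3)) = (124*exp(4*B_t/5 + 4*t/3)/75) dt + (4*exp(4*B_t/5 + 4*t/3)/5) dB_t

Itô's formula for f(t, x): d f(t, B_t) = (f_t + (1/2) f_xx) dt + f_x dB_t. Compute partials of f(t, x) = exp(4*t/3 + 4*x/5):
  f_t(t,x)  = 4*exp(4*t/3 + 4*x/5)/3
  f_x(t,x)  = 4*exp(4*t/3 + 4*x/5)/5
  f_xx(t,x) = 16*exp(4*t/3 + 4*x/5)/25
Assemble drift = f_t + (1/2) f_xx = 124*exp(4*t/3 + 4*x/5)/75 and diffusion = f_x = 4*exp(4*t/3 + 4*x/5)/5. Substituting x = B_t:
  d(exp(4*B_t/5 + 4*t/3)) = (124*exp(4*B_t/5 + 4*t/3)/75) dt + (4*exp(4*B_t/5 + 4*t/3)/5) dB_t.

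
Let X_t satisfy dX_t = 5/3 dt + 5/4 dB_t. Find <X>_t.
<X>_t = 25*t/16

For an Itô process dX_t = a(t) dt + b(t) dB_t, the quadratic variation is <X>_t = int_0^t b(s)^2 ds (the drift term does not contribute). Here b(s) = 5/4, so
  b(s)^2 = 25/16.
Integrating from 0 to t:
  <X>_t = int_0^t (25/16) ds = 25*t/16.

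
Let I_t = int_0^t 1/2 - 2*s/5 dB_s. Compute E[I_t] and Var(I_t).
E[I_t] = 0; Var(I_t) = t*(16*t^2 - 60*t + 75)/300

The Itô integral of a deterministic integrand f(s) has mean 0 because each increment f(s) * (B_{s+ds} - B_s) has mean 0. By the Itô isometry:
  Var( int_0^t f(s) dB_s ) = E[ (int_0^t f(s) dB_s)^2 ] = int_0^t f(s)^2 ds.
Here f(s) = 1/2 - 2*s/5, so f(s)^2 = (4*s - 5)^2/100. Integrate:
  int_0^t ((4*s - 5)^2/100) ds = t*(16*t^2 - 60*t + 75)/300.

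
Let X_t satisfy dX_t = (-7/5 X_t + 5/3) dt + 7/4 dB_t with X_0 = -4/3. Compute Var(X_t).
Var(X_t) = 35/32 - 35*exp(-14*t/5)/32

The variance V(t) = Var(X_t) satisfies V'(t) = 2 a V(t) + c^2 with V(0) = 0 (drift coefficient is linear in X, diffusion is constant). With a = -7/5, c = 7/4, the solution is
  V(t) = (c^2 / (2 a)) * (exp(2 a t) - 1)
       = ((7/4)^2 / (2*(-7/5))) * (exp((-14/5) t) - 1)
       = 35/32 - 35*exp(-14*t/5)/32.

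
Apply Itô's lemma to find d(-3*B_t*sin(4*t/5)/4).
d(-3*B_t*sin(4*t/5)/4) = (-3*B_t*cos(4*t/5)/5) dt + (-3*sin(4*t/5)/4) dB_t

Itô's formula for f(t, x): d f(t, B_t) = (f_t + (1/2) f_xx) dt + f_x dB_t. Compute partials of f(t, x) = -3*x*sin(4*t/5)/4:
  f_t(t,x)  = -3*x*cos(4*t/5)/5
  f_x(t,x)  = -3*sin(4*t/5)/4
  f_xx(t,x) = 0
Assemble drift = f_t + (1/2) f_xx = -3*x*cos(4*t/5)/5 and diffusion = f_x = -3*sin(4*t/5)/4. Substituting x = B_t:
  d(-3*B_t*sin(4*t/5)/4) = (-3*B_t*cos(4*t/5)/5) dt + (-3*sin(4*t/5)/4) dB_t.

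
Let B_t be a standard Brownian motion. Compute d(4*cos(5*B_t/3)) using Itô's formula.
d(4*cos(5*B_t/3)) = (-50*cos(5*B_t/3)/9) dt + (-20*sin(5*B_t/3)/3) dB_t

Itô's formula for f(B_t) gives d f(B_t) = f'(B_t) dB_t + (1/2) f''(B_t) dt. Compute derivatives of f(x) = 4*cos(5*x/3):
  f'(x)  = -20*sin(5*x/3)/3
  f''(x) = -100*cos(5*x/3)/9
Substitute x = B_t and multiply the f'' term by 1/2:
  drift     = (1/2) * (-100*cos(5*x/3)/9) evaluated at B_t = -50*cos(5*B_t/3)/9
  diffusion = (-20*sin(5*x/3)/3) evaluated at B_t = -20*sin(5*B_t/3)/3
Therefore d(4*cos(5*B_t/3)) = (-50*cos(5*B_t/3)/9) dt + (-20*sin(5*B_t/3)/3) dB_t.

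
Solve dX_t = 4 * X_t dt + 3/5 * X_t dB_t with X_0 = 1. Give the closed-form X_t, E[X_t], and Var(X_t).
X_t = 1 * exp((191/50) t + (3/5) B_t); E[X_t] = exp(4*t); Var(X_t) = exp(209*t/25) - exp(8*t)

For GBM dX = mu X dt + sigma X dB with X_0 = x_0, apply Itô to Y = log X: dY = (mu - sigma^2/2) dt + sigma dB, so Y_t = log(x_0) + (mu - sigma^2/2) t + sigma B_t and hence X_t = x_0 * exp((mu - sigma^2/2) t + sigma B_t).
With mu = 4, sigma = 3/5, x_0 = 1, this gives:
  X_t = 1 * exp((191/50) * t + (3/5) * B_t).
Since sigma*B_t ~ Normal(0, sigma^2 t), E[exp(sigma*B_t)] = exp(sigma^2 t / 2); so E[X_t] = x_0 * exp((mu - sigma^2/2) t) * exp(sigma^2 t / 2) = x_0 * exp(mu t) = exp(4*t).
Var(X_t) = E[X_t^2] - (E[X_t])^2 = x_0^2 * exp(2 mu t) * (exp(sigma^2 t) - 1) = exp(209*t/25) - exp(8*t).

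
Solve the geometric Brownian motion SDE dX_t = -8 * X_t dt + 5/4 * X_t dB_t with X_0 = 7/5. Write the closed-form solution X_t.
X_t = 7/5 * exp((-281/32) * t + (5/4) * B_t)

For GBM dX = mu X dt + sigma X dB with X_0 = x_0, apply Itô to Y = log X: dY = (mu - sigma^2/2) dt + sigma dB, so Y_t = log(x_0) + (mu - sigma^2/2) t + sigma B_t and hence X_t = x_0 * exp((mu - sigma^2/2) t + sigma B_t).
With mu = -8, sigma = 5/4, x_0 = 7/5, this gives:
  X_t = 7/5 * exp((-281/32) * t + (5/4) * B_t).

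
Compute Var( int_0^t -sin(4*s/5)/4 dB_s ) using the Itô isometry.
Var = t/32 - 5*sin(4*t/5)*cos(4*t/5)/128

The Itô integral of a deterministic integrand f(s) has mean 0 because each increment f(s) * (B_{s+ds} - B_s) has mean 0. By the Itô isometry:
  Var( int_0^t f(s) dB_s ) = E[ (int_0^t f(s) dB_s)^2 ] = int_0^t f(s)^2 ds.
Here f(s) = -sin(4*s/5)/4, so f(s)^2 = sin(4*s/5)^2/16. Integrate:
  int_0^t (sin(4*s/5)^2/16) ds = t/32 - 5*sin(4*t/5)*cos(4*t/5)/128.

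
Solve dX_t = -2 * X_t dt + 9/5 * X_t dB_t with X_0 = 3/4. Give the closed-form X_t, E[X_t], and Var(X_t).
X_t = 3/4 * exp((-181/50) t + (9/5) B_t); E[X_t] = 3*exp(-2*t)/4; Var(X_t) = (9*exp(81*t/25) - 9)*exp(-4*t)/16

For GBM dX = mu X dt + sigma X dB with X_0 = x_0, apply Itô to Y = log X: dY = (mu - sigma^2/2) dt + sigma dB, so Y_t = log(x_0) + (mu - sigma^2/2) t + sigma B_t and hence X_t = x_0 * exp((mu - sigma^2/2) t + sigma B_t).
With mu = -2, sigma = 9/5, x_0 = 3/4, this gives:
  X_t = 3/4 * exp((-181/50) * t + (9/5) * B_t).
Since sigma*B_t ~ Normal(0, sigma^2 t), E[exp(sigma*B_t)] = exp(sigma^2 t / 2); so E[X_t] = x_0 * exp((mu - sigma^2/2) t) * exp(sigma^2 t / 2) = x_0 * exp(mu t) = 3*exp(-2*t)/4.
Var(X_t) = E[X_t^2] - (E[X_t])^2 = x_0^2 * exp(2 mu t) * (exp(sigma^2 t) - 1) = (9*exp(81*t/25) - 9)*exp(-4*t)/16.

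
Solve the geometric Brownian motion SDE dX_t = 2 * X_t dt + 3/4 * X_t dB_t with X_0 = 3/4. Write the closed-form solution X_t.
X_t = 3/4 * exp((55/32) * t + (3/4) * B_t)

For GBM dX = mu X dt + sigma X dB with X_0 = x_0, apply Itô to Y = log X: dY = (mu - sigma^2/2) dt + sigma dB, so Y_t = log(x_0) + (mu - sigma^2/2) t + sigma B_t and hence X_t = x_0 * exp((mu - sigma^2/2) t + sigma B_t).
With mu = 2, sigma = 3/4, x_0 = 3/4, this gives:
  X_t = 3/4 * exp((55/32) * t + (3/4) * B_t).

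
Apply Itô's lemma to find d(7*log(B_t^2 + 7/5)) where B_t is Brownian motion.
d(7*log(B_t^2 + 7/5)) = (35*(7 - 5*B_t^2)/(5*B_t^2 + 7)^2) dt + (70*B_t/(5*B_t^2 + 7)) dB_t

Itô's formula for f(B_t) gives d f(B_t) = f'(B_t) dB_t + (1/2) f''(B_t) dt. Compute derivatives of f(x) = 7*log(x^2 + 7/5):
  f'(x)  = 70*x/(5*x^2 + 7)
  f''(x) = 70*(7 - 5*x^2)/(5*x^2 + 7)^2
Substitute x = B_t and multiply the f'' term by 1/2:
  drift     = (1/2) * (70*(7 - 5*x^2)/(5*x^2 + 7)^2) evaluated at B_t = 35*(7 - 5*B_t^2)/(5*B_t^2 + 7)^2
  diffusion = (70*x/(5*x^2 + 7)) evaluated at B_t = 70*B_t/(5*B_t^2 + 7)
Therefore d(7*log(B_t^2 + 7/5)) = (35*(7 - 5*B_t^2)/(5*B_t^2 + 7)^2) dt + (70*B_t/(5*B_t^2 + 7)) dB_t.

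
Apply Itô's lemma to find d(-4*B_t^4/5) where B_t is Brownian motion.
d(-4*B_t^4/5) = (-24*B_t^2/5) dt + (-16*B_t^3/5) dB_t

Itô's formula for f(B_t) gives d f(B_t) = f'(B_t) dB_t + (1/2) f''(B_t) dt. Compute derivatives of f(x) = -4*x^4/5:
  f'(x)  = -16*x^3/5
  f''(x) = -48*x^2/5
Substitute x = B_t and multiply the f'' term by 1/2:
  drift     = (1/2) * (-48*x^2/5) evaluated at B_t = -24*B_t^2/5
  diffusion = (-16*x^3/5) evaluated at B_t = -16*B_t^3/5
Therefore d(-4*B_t^4/5) = (-24*B_t^2/5) dt + (-16*B_t^3/5) dB_t.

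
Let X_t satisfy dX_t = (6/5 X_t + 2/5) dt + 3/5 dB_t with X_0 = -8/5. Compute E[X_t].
E[X_t] = -19*exp(6*t/5)/15 - 1/3

Taking expectations and using E[dB_t] = 0, the mean m(t) = E[X_t] satisfies the ODE m'(t) = a m(t) + b with m(0) = x_0. With a = 6/5, b = 2/5, x_0 = -8/5, the solution is
  m(t) = x_0 * exp(a t) + (b/a) * (exp(a t) - 1)
       = (-8/5) * exp((6/5) t) + ((2/5)/(6/5)) * (exp((6/5) t) - 1)
       = -19*exp(6*t/5)/15 - 1/3.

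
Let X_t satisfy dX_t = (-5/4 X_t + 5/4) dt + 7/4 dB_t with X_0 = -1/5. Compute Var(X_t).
Var(X_t) = 49/40 - 49*exp(-5*t/2)/40

The variance V(t) = Var(X_t) satisfies V'(t) = 2 a V(t) + c^2 with V(0) = 0 (drift coefficient is linear in X, diffusion is constant). With a = -5/4, c = 7/4, the solution is
  V(t) = (c^2 / (2 a)) * (exp(2 a t) - 1)
       = ((7/4)^2 / (2*(-5/4))) * (exp((-5/2) t) - 1)
       = 49/40 - 49*exp(-5*t/2)/40.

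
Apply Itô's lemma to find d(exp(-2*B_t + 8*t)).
d(exp(-2*B_t + 8*t)) = (10*exp(-2*B_t + 8*t)) dt + (-2*exp(-2*B_t + 8*t)) dB_t

Itô's formula for f(t, x): d f(t, B_t) = (f_t + (1/2) f_xx) dt + f_x dB_t. Compute partials of f(t, x) = exp(8*t - 2*x):
  f_t(t,x)  = 8*exp(8*t - 2*x)
  f_x(t,x)  = -2*exp(8*t - 2*x)
  f_xx(t,x) = 4*exp(8*t - 2*x)
Assemble drift = f_t + (1/2) f_xx = 10*exp(8*t - 2*x) and diffusion = f_x = -2*exp(8*t - 2*x). Substituting x = B_t:
  d(exp(-2*B_t + 8*t)) = (10*exp(-2*B_t + 8*t)) dt + (-2*exp(-2*B_t + 8*t)) dB_t.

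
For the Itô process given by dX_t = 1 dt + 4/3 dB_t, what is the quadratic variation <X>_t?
<X>_t = 16*t/9

For an Itô process dX_t = a(t) dt + b(t) dB_t, the quadratic variation is <X>_t = int_0^t b(s)^2 ds (the drift term does not contribute). Here b(s) = 4/3, so
  b(s)^2 = 16/9.
Integrating from 0 to t:
  <X>_t = int_0^t (16/9) ds = 16*t/9.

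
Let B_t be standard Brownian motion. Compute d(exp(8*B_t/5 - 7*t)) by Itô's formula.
d(exp(8*B_t/5 - 7*t)) = (-143*exp(8*B_t/5 - 7*t)/25) dt + (8*exp(8*B_t/5 - 7*t)/5) dB_t

Itô's formula for f(t, x): d f(t, B_t) = (f_t + (1/2) f_xx) dt + f_x dB_t. Compute partials of f(t, x) = exp(-7*t + 8*x/5):
  f_t(t,x)  = -7*exp(-7*t + 8*x/5)
  f_x(t,x)  = 8*exp(-7*t + 8*x/5)/5
  f_xx(t,x) = 64*exp(-7*t + 8*x/5)/25
Assemble drift = f_t + (1/2) f_xx = -143*exp(-7*t + 8*x/5)/25 and diffusion = f_x = 8*exp(-7*t + 8*x/5)/5. Substituting x = B_t:
  d(exp(8*B_t/5 - 7*t)) = (-143*exp(8*B_t/5 - 7*t)/25) dt + (8*exp(8*B_t/5 - 7*t)/5) dB_t.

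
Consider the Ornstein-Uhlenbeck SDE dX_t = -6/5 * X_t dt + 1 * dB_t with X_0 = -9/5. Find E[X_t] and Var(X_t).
E[X_t] = -9*exp(-6*t/5)/5; Var(X_t) = 5/12 - 5*exp(-12*t/5)/12

The OU SDE dX = -theta X dt + sigma dB admits the integrating factor exp(theta t): d(exp(theta t) X_t) = sigma exp(theta t) dB_t. Integrating from 0 to t:
  X_t = x_0 * exp(-theta t) + sigma * int_0^t exp(-theta (t-s)) dB_s.
The Itô integral has mean 0 and (by the Itô isometry) variance sigma^2 * int_0^t exp(-2 theta (t - s)) ds = sigma^2 * (1 - exp(-2 theta t)) / (2 theta).
With theta = 6/5, sigma = 1, x_0 = -9/5:
  E[X_t] = -9/5 * exp(-6/5 t) = -9*exp(-6*t/5)/5
  Var(X_t) = (1)^2 * (1 - exp(-2*6/5 t)) / (2 * 6/5) = 5/12 - 5*exp(-12*t/5)/12.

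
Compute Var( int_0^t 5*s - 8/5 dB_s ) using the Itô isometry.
Var = t*(625*t^2 - 600*t + 192)/75

The Itô integral of a deterministic integrand f(s) has mean 0 because each increment f(s) * (B_{s+ds} - B_s) has mean 0. By the Itô isometry:
  Var( int_0^t f(s) dB_s ) = E[ (int_0^t f(s) dB_s)^2 ] = int_0^t f(s)^2 ds.
Here f(s) = 5*s - 8/5, so f(s)^2 = (25*s - 8)^2/25. Integrate:
  int_0^t ((25*s - 8)^2/25) ds = t*(625*t^2 - 600*t + 192)/75.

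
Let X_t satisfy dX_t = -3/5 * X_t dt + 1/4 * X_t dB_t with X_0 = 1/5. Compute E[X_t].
E[X_t] = exp(-3*t/5)/5

For GBM dX = mu X dt + sigma X dB with X_0 = x_0, apply Itô to Y = log X: dY = (mu - sigma^2/2) dt + sigma dB, so Y_t = log(x_0) + (mu - sigma^2/2) t + sigma B_t and hence X_t = x_0 * exp((mu - sigma^2/2) t + sigma B_t).
With mu = -3/5, sigma = 1/4, x_0 = 1/5, this gives:
  X_t = 1/5 * exp((-101/160) * t + (1/4) * B_t).
Since sigma*B_t ~ Normal(0, sigma^2 t), E[exp(sigma*B_t)] = exp(sigma^2 t / 2); so E[X_t] = x_0 * exp((mu - sigma^2/2) t) * exp(sigma^2 t / 2) = x_0 * exp(mu t) = exp(-3*t/5)/5.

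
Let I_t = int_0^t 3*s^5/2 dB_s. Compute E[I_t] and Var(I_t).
E[I_t] = 0; Var(I_t) = 9*t^11/44

The Itô integral of a deterministic integrand f(s) has mean 0 because each increment f(s) * (B_{s+ds} - B_s) has mean 0. By the Itô isometry:
  Var( int_0^t f(s) dB_s ) = E[ (int_0^t f(s) dB_s)^2 ] = int_0^t f(s)^2 ds.
Here f(s) = 3*s^5/2, so f(s)^2 = 9*s^10/4. Integrate:
  int_0^t (9*s^10/4) ds = 9*t^11/44.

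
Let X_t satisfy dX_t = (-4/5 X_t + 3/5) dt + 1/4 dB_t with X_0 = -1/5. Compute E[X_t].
E[X_t] = 3/4 - 19*exp(-4*t/5)/20

Taking expectations and using E[dB_t] = 0, the mean m(t) = E[X_t] satisfies the ODE m'(t) = a m(t) + b with m(0) = x_0. With a = -4/5, b = 3/5, x_0 = -1/5, the solution is
  m(t) = x_0 * exp(a t) + (b/a) * (exp(a t) - 1)
       = (-1/5) * exp((-4/5) t) + ((3/5)/(-4/5)) * (exp((-4/5) t) - 1)
       = 3/4 - 19*exp(-4*t/5)/20.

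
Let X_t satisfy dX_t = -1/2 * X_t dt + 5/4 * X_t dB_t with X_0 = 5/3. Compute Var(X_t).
Var(X_t) = (25*exp(25*t/16) - 25)*exp(-t)/9

For GBM dX = mu X dt + sigma X dB with X_0 = x_0, apply Itô to Y = log X: dY = (mu - sigma^2/2) dt + sigma dB, so Y_t = log(x_0) + (mu - sigma^2/2) t + sigma B_t and hence X_t = x_0 * exp((mu - sigma^2/2) t + sigma B_t).
With mu = -1/2, sigma = 5/4, x_0 = 5/3, this gives:
  X_t = 5/3 * exp((-41/32) * t + (5/4) * B_t).
Since sigma*B_t ~ Normal(0, sigma^2 t), E[exp(sigma*B_t)] = exp(sigma^2 t / 2); so E[X_t] = x_0 * exp((mu - sigma^2/2) t) * exp(sigma^2 t / 2) = x_0 * exp(mu t) = 5*exp(-t/2)/3.
Var(X_t) = E[X_t^2] - (E[X_t])^2 = x_0^2 * exp(2 mu t) * (exp(sigma^2 t) - 1) = (25*exp(25*t/16) - 25)*exp(-t)/9.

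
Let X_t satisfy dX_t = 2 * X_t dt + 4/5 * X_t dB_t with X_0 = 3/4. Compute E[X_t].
E[X_t] = 3*exp(2*t)/4

For GBM dX = mu X dt + sigma X dB with X_0 = x_0, apply Itô to Y = log X: dY = (mu - sigma^2/2) dt + sigma dB, so Y_t = log(x_0) + (mu - sigma^2/2) t + sigma B_t and hence X_t = x_0 * exp((mu - sigma^2/2) t + sigma B_t).
With mu = 2, sigma = 4/5, x_0 = 3/4, this gives:
  X_t = 3/4 * exp((42/25) * t + (4/5) * B_t).
Since sigma*B_t ~ Normal(0, sigma^2 t), E[exp(sigma*B_t)] = exp(sigma^2 t / 2); so E[X_t] = x_0 * exp((mu - sigma^2/2) t) * exp(sigma^2 t / 2) = x_0 * exp(mu t) = 3*exp(2*t)/4.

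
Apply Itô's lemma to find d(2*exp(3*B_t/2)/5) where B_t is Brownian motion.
d(2*exp(3*B_t/2)/5) = (9*exp(3*B_t/2)/20) dt + (3*exp(3*B_t/2)/5) dB_t

Itô's formula for f(B_t) gives d f(B_t) = f'(B_t) dB_t + (1/2) f''(B_t) dt. Compute derivatives of f(x) = 2*exp(3*x/2)/5:
  f'(x)  = 3*exp(3*x/2)/5
  f''(x) = 9*exp(3*x/2)/10
Substitute x = B_t and multiply the f'' term by 1/2:
  drift     = (1/2) * (9*exp(3*x/2)/10) evaluated at B_t = 9*exp(3*B_t/2)/20
  diffusion = (3*exp(3*x/2)/5) evaluated at B_t = 3*exp(3*B_t/2)/5
Therefore d(2*exp(3*B_t/2)/5) = (9*exp(3*B_t/2)/20) dt + (3*exp(3*B_t/2)/5) dB_t.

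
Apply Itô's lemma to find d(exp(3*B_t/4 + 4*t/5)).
d(exp(3*B_t/4 + 4*t/5)) = (173*exp(3*B_t/4 + 4*t/5)/160) dt + (3*exp(3*B_t/4 + 4*t/5)/4) dB_t

Itô's formula for f(t, x): d f(t, B_t) = (f_t + (1/2) f_xx) dt + f_x dB_t. Compute partials of f(t, x) = exp(4*t/5 + 3*x/4):
  f_t(t,x)  = 4*exp(4*t/5 + 3*x/4)/5
  f_x(t,x)  = 3*exp(4*t/5 + 3*x/4)/4
  f_xx(t,x) = 9*exp(4*t/5 + 3*x/4)/16
Assemble drift = f_t + (1/2) f_xx = 173*exp(4*t/5 + 3*x/4)/160 and diffusion = f_x = 3*exp(4*t/5 + 3*x/4)/4. Substituting x = B_t:
  d(exp(3*B_t/4 + 4*t/5)) = (173*exp(3*B_t/4 + 4*t/5)/160) dt + (3*exp(3*B_t/4 + 4*t/5)/4) dB_t.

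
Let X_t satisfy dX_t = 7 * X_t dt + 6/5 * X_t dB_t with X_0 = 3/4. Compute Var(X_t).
Var(X_t) = 9*(exp(36*t/25) - 1)*exp(14*t)/16

For GBM dX = mu X dt + sigma X dB with X_0 = x_0, apply Itô to Y = log X: dY = (mu - sigma^2/2) dt + sigma dB, so Y_t = log(x_0) + (mu - sigma^2/2) t + sigma B_t and hence X_t = x_0 * exp((mu - sigma^2/2) t + sigma B_t).
With mu = 7, sigma = 6/5, x_0 = 3/4, this gives:
  X_t = 3/4 * exp((157/25) * t + (6/5) * B_t).
Since sigma*B_t ~ Normal(0, sigma^2 t), E[exp(sigma*B_t)] = exp(sigma^2 t / 2); so E[X_t] = x_0 * exp((mu - sigma^2/2) t) * exp(sigma^2 t / 2) = x_0 * exp(mu t) = 3*exp(7*t)/4.
Var(X_t) = E[X_t^2] - (E[X_t])^2 = x_0^2 * exp(2 mu t) * (exp(sigma^2 t) - 1) = 9*(exp(36*t/25) - 1)*exp(14*t)/16.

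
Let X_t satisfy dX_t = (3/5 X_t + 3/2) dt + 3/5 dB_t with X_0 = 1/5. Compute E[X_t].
E[X_t] = 27*exp(3*t/5)/10 - 5/2

Taking expectations and using E[dB_t] = 0, the mean m(t) = E[X_t] satisfies the ODE m'(t) = a m(t) + b with m(0) = x_0. With a = 3/5, b = 3/2, x_0 = 1/5, the solution is
  m(t) = x_0 * exp(a t) + (b/a) * (exp(a t) - 1)
       = (1/5) * exp((3/5) t) + ((3/2)/(3/5)) * (exp((3/5) t) - 1)
       = 27*exp(3*t/5)/10 - 5/2.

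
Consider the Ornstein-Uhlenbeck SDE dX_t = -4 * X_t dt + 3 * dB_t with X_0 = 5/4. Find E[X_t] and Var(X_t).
E[X_t] = 5*exp(-4*t)/4; Var(X_t) = 9/8 - 9*exp(-8*t)/8

The OU SDE dX = -theta X dt + sigma dB admits the integrating factor exp(theta t): d(exp(theta t) X_t) = sigma exp(theta t) dB_t. Integrating from 0 to t:
  X_t = x_0 * exp(-theta t) + sigma * int_0^t exp(-theta (t-s)) dB_s.
The Itô integral has mean 0 and (by the Itô isometry) variance sigma^2 * int_0^t exp(-2 theta (t - s)) ds = sigma^2 * (1 - exp(-2 theta t)) / (2 theta).
With theta = 4, sigma = 3, x_0 = 5/4:
  E[X_t] = 5/4 * exp(-4 t) = 5*exp(-4*t)/4
  Var(X_t) = (3)^2 * (1 - exp(-2*4 t)) / (2 * 4) = 9/8 - 9*exp(-8*t)/8.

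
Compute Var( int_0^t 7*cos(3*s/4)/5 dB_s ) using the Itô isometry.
Var = 49*t/50 + 49*sin(3*t/2)/75

The Itô integral of a deterministic integrand f(s) has mean 0 because each increment f(s) * (B_{s+ds} - B_s) has mean 0. By the Itô isometry:
  Var( int_0^t f(s) dB_s ) = E[ (int_0^t f(s) dB_s)^2 ] = int_0^t f(s)^2 ds.
Here f(s) = 7*cos(3*s/4)/5, so f(s)^2 = 49*cos(3*s/4)^2/25. Integrate:
  int_0^t (49*cos(3*s/4)^2/25) ds = 49*t/50 + 49*sin(3*t/2)/75.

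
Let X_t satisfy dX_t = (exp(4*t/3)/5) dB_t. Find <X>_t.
<X>_t = 3*exp(8*t/3)/200 - 3/200

For an Itô process dX_t = a(t) dt + b(t) dB_t, the quadratic variation is <X>_t = int_0^t b(s)^2 ds (the drift term does not contribute). Here b(s) = exp(4*s/3)/5, so
  b(s)^2 = exp(8*s/3)/25.
Integrating from 0 to t:
  <X>_t = int_0^t (exp(8*s/3)/25) ds = 3*exp(8*t/3)/200 - 3/200.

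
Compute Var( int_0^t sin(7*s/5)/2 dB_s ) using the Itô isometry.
Var = t/8 - 5*sin(14*t/5)/112

The Itô integral of a deterministic integrand f(s) has mean 0 because each increment f(s) * (B_{s+ds} - B_s) has mean 0. By the Itô isometry:
  Var( int_0^t f(s) dB_s ) = E[ (int_0^t f(s) dB_s)^2 ] = int_0^t f(s)^2 ds.
Here f(s) = sin(7*s/5)/2, so f(s)^2 = sin(7*s/5)^2/4. Integrate:
  int_0^t (sin(7*s/5)^2/4) ds = t/8 - 5*sin(14*t/5)/112.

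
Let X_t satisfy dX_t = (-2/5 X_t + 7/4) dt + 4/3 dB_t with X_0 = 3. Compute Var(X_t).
Var(X_t) = 20/9 - 20*exp(-4*t/5)/9

The variance V(t) = Var(X_t) satisfies V'(t) = 2 a V(t) + c^2 with V(0) = 0 (drift coefficient is linear in X, diffusion is constant). With a = -2/5, c = 4/3, the solution is
  V(t) = (c^2 / (2 a)) * (exp(2 a t) - 1)
       = ((4/3)^2 / (2*(-2/5))) * (exp((-4/5) t) - 1)
       = 20/9 - 20*exp(-4*t/5)/9.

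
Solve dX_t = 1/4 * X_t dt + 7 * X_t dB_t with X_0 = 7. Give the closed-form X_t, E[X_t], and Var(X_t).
X_t = 7 * exp((-97/4) t + (7) B_t); E[X_t] = 7*exp(t/4); Var(X_t) = 49*(exp(49*t) - 1)*exp(t/2)

For GBM dX = mu X dt + sigma X dB with X_0 = x_0, apply Itô to Y = log X: dY = (mu - sigma^2/2) dt + sigma dB, so Y_t = log(x_0) + (mu - sigma^2/2) t + sigma B_t and hence X_t = x_0 * exp((mu - sigma^2/2) t + sigma B_t).
With mu = 1/4, sigma = 7, x_0 = 7, this gives:
  X_t = 7 * exp((-97/4) * t + (7) * B_t).
Since sigma*B_t ~ Normal(0, sigma^2 t), E[exp(sigma*B_t)] = exp(sigma^2 t / 2); so E[X_t] = x_0 * exp((mu - sigma^2/2) t) * exp(sigma^2 t / 2) = x_0 * exp(mu t) = 7*exp(t/4).
Var(X_t) = E[X_t^2] - (E[X_t])^2 = x_0^2 * exp(2 mu t) * (exp(sigma^2 t) - 1) = 49*(exp(49*t) - 1)*exp(t/2).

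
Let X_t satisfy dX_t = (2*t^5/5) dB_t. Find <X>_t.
<X>_t = 4*t^11/275

For an Itô process dX_t = a(t) dt + b(t) dB_t, the quadratic variation is <X>_t = int_0^t b(s)^2 ds (the drift term does not contribute). Here b(s) = 2*s^5/5, so
  b(s)^2 = 4*s^10/25.
Integrating from 0 to t:
  <X>_t = int_0^t (4*s^10/25) ds = 4*t^11/275.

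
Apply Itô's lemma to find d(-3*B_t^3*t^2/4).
d(-3*B_t^3*t^2/4) = (3*B_t*t*(-2*B_t^2 - 3*t)/4) dt + (-9*B_t^2*t^2/4) dB_t

Itô's formula for f(t, x): d f(t, B_t) = (f_t + (1/2) f_xx) dt + f_x dB_t. Compute partials of f(t, x) = -3*t^2*x^3/4:
  f_t(t,x)  = -3*t*x^3/2
  f_x(t,x)  = -9*t^2*x^2/4
  f_xx(t,x) = -9*t^2*x/2
Assemble drift = f_t + (1/2) f_xx = 3*t*x*(-3*t - 2*x^2)/4 and diffusion = f_x = -9*t^2*x^2/4. Substituting x = B_t:
  d(-3*B_t^3*t^2/4) = (3*B_t*t*(-2*B_t^2 - 3*t)/4) dt + (-9*B_t^2*t^2/4) dB_t.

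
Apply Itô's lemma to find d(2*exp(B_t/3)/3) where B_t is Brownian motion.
d(2*exp(B_t/3)/3) = (exp(B_t/3)/27) dt + (2*exp(B_t/3)/9) dB_t

Itô's formula for f(B_t) gives d f(B_t) = f'(B_t) dB_t + (1/2) f''(B_t) dt. Compute derivatives of f(x) = 2*exp(x/3)/3:
  f'(x)  = 2*exp(x/3)/9
  f''(x) = 2*exp(x/3)/27
Substitute x = B_t and multiply the f'' term by 1/2:
  drift     = (1/2) * (2*exp(x/3)/27) evaluated at B_t = exp(B_t/3)/27
  diffusion = (2*exp(x/3)/9) evaluated at B_t = 2*exp(B_t/3)/9
Therefore d(2*exp(B_t/3)/3) = (exp(B_t/3)/27) dt + (2*exp(B_t/3)/9) dB_t.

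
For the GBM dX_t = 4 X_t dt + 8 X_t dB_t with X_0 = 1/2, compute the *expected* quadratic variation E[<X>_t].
E[<X>_t] = 2*exp(72*t)/9 - 2/9

<X>_t = int_0^t (8 * X_s)^2 ds. Taking expectation inside the integral: E[<X>_t] = 8^2 * int_0^t E[X_s^2] ds. For GBM, E[X_s^2] = x_0^2 * exp((2 mu + sigma^2) s). Integrating:
  E[<X>_t] = 8^2 * (1/2)^2 * (exp((2*4 + 8^2) t) - 1) / (2*4 + 8^2)
           = 8^2 * (1/2)^2 * (exp(72 t) - 1) / 72 = 2*exp(72*t)/9 - 2/9.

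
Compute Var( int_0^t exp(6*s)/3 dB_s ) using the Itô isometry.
Var = exp(12*t)/108 - 1/108

The Itô integral of a deterministic integrand f(s) has mean 0 because each increment f(s) * (B_{s+ds} - B_s) has mean 0. By the Itô isometry:
  Var( int_0^t f(s) dB_s ) = E[ (int_0^t f(s) dB_s)^2 ] = int_0^t f(s)^2 ds.
Here f(s) = exp(6*s)/3, so f(s)^2 = exp(12*s)/9. Integrate:
  int_0^t (exp(12*s)/9) ds = exp(12*t)/108 - 1/108.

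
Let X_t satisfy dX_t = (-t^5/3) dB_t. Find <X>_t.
<X>_t = t^11/99

For an Itô process dX_t = a(t) dt + b(t) dB_t, the quadratic variation is <X>_t = int_0^t b(s)^2 ds (the drift term does not contribute). Here b(s) = -s^5/3, so
  b(s)^2 = s^10/9.
Integrating from 0 to t:
  <X>_t = int_0^t (s^10/9) ds = t^11/99.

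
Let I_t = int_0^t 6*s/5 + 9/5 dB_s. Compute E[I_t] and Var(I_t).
E[I_t] = 0; Var(I_t) = 3*t*(4*t^2 + 18*t + 27)/25

The Itô integral of a deterministic integrand f(s) has mean 0 because each increment f(s) * (B_{s+ds} - B_s) has mean 0. By the Itô isometry:
  Var( int_0^t f(s) dB_s ) = E[ (int_0^t f(s) dB_s)^2 ] = int_0^t f(s)^2 ds.
Here f(s) = 6*s/5 + 9/5, so f(s)^2 = 9*(2*s + 3)^2/25. Integrate:
  int_0^t (9*(2*s + 3)^2/25) ds = 3*t*(4*t^2 + 18*t + 27)/25.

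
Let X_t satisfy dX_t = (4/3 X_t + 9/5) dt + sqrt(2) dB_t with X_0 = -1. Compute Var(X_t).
Var(X_t) = 3*exp(8*t/3)/4 - 3/4

The variance V(t) = Var(X_t) satisfies V'(t) = 2 a V(t) + c^2 with V(0) = 0 (drift coefficient is linear in X, diffusion is constant). With a = 4/3, c = sqrt(2), the solution is
  V(t) = (c^2 / (2 a)) * (exp(2 a t) - 1)
       = (sqrt(2)^2 / (2*(4/3))) * (exp((8/3) t) - 1)
       = 3*exp(8*t/3)/4 - 3/4.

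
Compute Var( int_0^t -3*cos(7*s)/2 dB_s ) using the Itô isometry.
Var = 9*t/8 + 9*sin(14*t)/112

The Itô integral of a deterministic integrand f(s) has mean 0 because each increment f(s) * (B_{s+ds} - B_s) has mean 0. By the Itô isometry:
  Var( int_0^t f(s) dB_s ) = E[ (int_0^t f(s) dB_s)^2 ] = int_0^t f(s)^2 ds.
Here f(s) = -3*cos(7*s)/2, so f(s)^2 = 9*cos(7*s)^2/4. Integrate:
  int_0^t (9*cos(7*s)^2/4) ds = 9*t/8 + 9*sin(14*t)/112.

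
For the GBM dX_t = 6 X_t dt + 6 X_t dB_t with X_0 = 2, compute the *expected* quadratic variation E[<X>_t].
E[<X>_t] = 3*exp(48*t) - 3

<X>_t = int_0^t (6 * X_s)^2 ds. Taking expectation inside the integral: E[<X>_t] = 6^2 * int_0^t E[X_s^2] ds. For GBM, E[X_s^2] = x_0^2 * exp((2 mu + sigma^2) s). Integrating:
  E[<X>_t] = 6^2 * 2^2 * (exp((2*6 + 6^2) t) - 1) / (2*6 + 6^2)
           = 6^2 * 2^2 * (exp(48 t) - 1) / 48 = 3*exp(48*t) - 3.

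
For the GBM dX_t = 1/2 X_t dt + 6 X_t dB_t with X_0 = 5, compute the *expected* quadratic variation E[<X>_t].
E[<X>_t] = 900*exp(37*t)/37 - 900/37

<X>_t = int_0^t (6 * X_s)^2 ds. Taking expectation inside the integral: E[<X>_t] = 6^2 * int_0^t E[X_s^2] ds. For GBM, E[X_s^2] = x_0^2 * exp((2 mu + sigma^2) s). Integrating:
  E[<X>_t] = 6^2 * 5^2 * (exp((2*(1/2) + 6^2) t) - 1) / (2*(1/2) + 6^2)
           = 6^2 * 5^2 * (exp(37 t) - 1) / 37 = 900*exp(37*t)/37 - 900/37.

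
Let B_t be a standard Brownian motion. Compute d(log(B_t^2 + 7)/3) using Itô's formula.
d(log(B_t^2 + 7)/3) = ((7 - B_t^2)/(3*(B_t^2 + 7)^2)) dt + (2*B_t/(3*(B_t^2 + 7))) dB_t

Itô's formula for f(B_t) gives d f(B_t) = f'(B_t) dB_t + (1/2) f''(B_t) dt. Compute derivatives of f(x) = log(x^2 + 7)/3:
  f'(x)  = 2*x/(3*(x^2 + 7))
  f''(x) = 2*(7 - x^2)/(3*(x^2 + 7)^2)
Substitute x = B_t and multiply the f'' term by 1/2:
  drift     = (1/2) * (2*(7 - x^2)/(3*(x^2 + 7)^2)) evaluated at B_t = (7 - B_t^2)/(3*(B_t^2 + 7)^2)
  diffusion = (2*x/(3*(x^2 + 7))) evaluated at B_t = 2*B_t/(3*(B_t^2 + 7))
Therefore d(log(B_t^2 + 7)/3) = ((7 - B_t^2)/(3*(B_t^2 + 7)^2)) dt + (2*B_t/(3*(B_t^2 + 7))) dB_t.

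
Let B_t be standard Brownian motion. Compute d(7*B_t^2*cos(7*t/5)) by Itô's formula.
d(7*B_t^2*cos(7*t/5)) = (-49*B_t^2*sin(7*t/5)/5 + 7*cos(7*t/5)) dt + (14*B_t*cos(7*t/5)) dB_t

Itô's formula for f(t, x): d f(t, B_t) = (f_t + (1/2) f_xx) dt + f_x dB_t. Compute partials of f(t, x) = 7*x^2*cos(7*t/5):
  f_t(t,x)  = -49*x^2*sin(7*t/5)/5
  f_x(t,x)  = 14*x*cos(7*t/5)
  f_xx(t,x) = 14*cos(7*t/5)
Assemble drift = f_t + (1/2) f_xx = -49*x^2*sin(7*t/5)/5 + 7*cos(7*t/5) and diffusion = f_x = 14*x*cos(7*t/5). Substituting x = B_t:
  d(7*B_t^2*cos(7*t/5)) = (-49*B_t^2*sin(7*t/5)/5 + 7*cos(7*t/5)) dt + (14*B_t*cos(7*t/5)) dB_t.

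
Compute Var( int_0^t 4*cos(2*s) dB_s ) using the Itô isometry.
Var = 8*t + 2*sin(4*t)

The Itô integral of a deterministic integrand f(s) has mean 0 because each increment f(s) * (B_{s+ds} - B_s) has mean 0. By the Itô isometry:
  Var( int_0^t f(s) dB_s ) = E[ (int_0^t f(s) dB_s)^2 ] = int_0^t f(s)^2 ds.
Here f(s) = 4*cos(2*s), so f(s)^2 = 16*cos(2*s)^2. Integrate:
  int_0^t (16*cos(2*s)^2) ds = 8*t + 2*sin(4*t).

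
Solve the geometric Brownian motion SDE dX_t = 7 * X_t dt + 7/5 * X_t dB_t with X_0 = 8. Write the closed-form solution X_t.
X_t = 8 * exp((301/50) * t + (7/5) * B_t)

For GBM dX = mu X dt + sigma X dB with X_0 = x_0, apply Itô to Y = log X: dY = (mu - sigma^2/2) dt + sigma dB, so Y_t = log(x_0) + (mu - sigma^2/2) t + sigma B_t and hence X_t = x_0 * exp((mu - sigma^2/2) t + sigma B_t).
With mu = 7, sigma = 7/5, x_0 = 8, this gives:
  X_t = 8 * exp((301/50) * t + (7/5) * B_t).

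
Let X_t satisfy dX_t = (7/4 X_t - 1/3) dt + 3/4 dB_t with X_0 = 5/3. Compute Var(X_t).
Var(X_t) = 9*exp(7*t/2)/56 - 9/56

The variance V(t) = Var(X_t) satisfies V'(t) = 2 a V(t) + c^2 with V(0) = 0 (drift coefficient is linear in X, diffusion is constant). With a = 7/4, c = 3/4, the solution is
  V(t) = (c^2 / (2 a)) * (exp(2 a t) - 1)
       = ((3/4)^2 / (2*(7/4))) * (exp((7/2) t) - 1)
       = 9*exp(7*t/2)/56 - 9/56.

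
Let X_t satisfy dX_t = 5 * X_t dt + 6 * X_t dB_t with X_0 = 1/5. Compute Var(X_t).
Var(X_t) = (exp(36*t) - 1)*exp(10*t)/25

For GBM dX = mu X dt + sigma X dB with X_0 = x_0, apply Itô to Y = log X: dY = (mu - sigma^2/2) dt + sigma dB, so Y_t = log(x_0) + (mu - sigma^2/2) t + sigma B_t and hence X_t = x_0 * exp((mu - sigma^2/2) t + sigma B_t).
With mu = 5, sigma = 6, x_0 = 1/5, this gives:
  X_t = 1/5 * exp((-13) * t + (6) * B_t).
Since sigma*B_t ~ Normal(0, sigma^2 t), E[exp(sigma*B_t)] = exp(sigma^2 t / 2); so E[X_t] = x_0 * exp((mu - sigma^2/2) t) * exp(sigma^2 t / 2) = x_0 * exp(mu t) = exp(5*t)/5.
Var(X_t) = E[X_t^2] - (E[X_t])^2 = x_0^2 * exp(2 mu t) * (exp(sigma^2 t) - 1) = (exp(36*t) - 1)*exp(10*t)/25.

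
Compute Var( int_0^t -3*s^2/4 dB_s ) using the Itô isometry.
Var = 9*t^5/80

The Itô integral of a deterministic integrand f(s) has mean 0 because each increment f(s) * (B_{s+ds} - B_s) has mean 0. By the Itô isometry:
  Var( int_0^t f(s) dB_s ) = E[ (int_0^t f(s) dB_s)^2 ] = int_0^t f(s)^2 ds.
Here f(s) = -3*s^2/4, so f(s)^2 = 9*s^4/16. Integrate:
  int_0^t (9*s^4/16) ds = 9*t^5/80.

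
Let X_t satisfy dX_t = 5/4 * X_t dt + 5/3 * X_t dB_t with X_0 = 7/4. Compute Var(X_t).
Var(X_t) = 49*(exp(25*t/9) - 1)*exp(5*t/2)/16

For GBM dX = mu X dt + sigma X dB with X_0 = x_0, apply Itô to Y = log X: dY = (mu - sigma^2/2) dt + sigma dB, so Y_t = log(x_0) + (mu - sigma^2/2) t + sigma B_t and hence X_t = x_0 * exp((mu - sigma^2/2) t + sigma B_t).
With mu = 5/4, sigma = 5/3, x_0 = 7/4, this gives:
  X_t = 7/4 * exp((-5/36) * t + (5/3) * B_t).
Since sigma*B_t ~ Normal(0, sigma^2 t), E[exp(sigma*B_t)] = exp(sigma^2 t / 2); so E[X_t] = x_0 * exp((mu - sigma^2/2) t) * exp(sigma^2 t / 2) = x_0 * exp(mu t) = 7*exp(5*t/4)/4.
Var(X_t) = E[X_t^2] - (E[X_t])^2 = x_0^2 * exp(2 mu t) * (exp(sigma^2 t) - 1) = 49*(exp(25*t/9) - 1)*exp(5*t/2)/16.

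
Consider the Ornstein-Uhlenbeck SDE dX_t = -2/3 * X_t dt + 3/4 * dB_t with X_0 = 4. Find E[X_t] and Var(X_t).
E[X_t] = 4*exp(-2*t/3); Var(X_t) = 27/64 - 27*exp(-4*t/3)/64

The OU SDE dX = -theta X dt + sigma dB admits the integrating factor exp(theta t): d(exp(theta t) X_t) = sigma exp(theta t) dB_t. Integrating from 0 to t:
  X_t = x_0 * exp(-theta t) + sigma * int_0^t exp(-theta (t-s)) dB_s.
The Itô integral has mean 0 and (by the Itô isometry) variance sigma^2 * int_0^t exp(-2 theta (t - s)) ds = sigma^2 * (1 - exp(-2 theta t)) / (2 theta).
With theta = 2/3, sigma = 3/4, x_0 = 4:
  E[X_t] = 4 * exp(-2/3 t) = 4*exp(-2*t/3)
  Var(X_t) = (3/4)^2 * (1 - exp(-2*2/3 t)) / (2 * 2/3) = 27/64 - 27*exp(-4*t/3)/64.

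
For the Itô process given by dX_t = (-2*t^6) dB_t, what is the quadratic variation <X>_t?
<X>_t = 4*t^13/13

For an Itô process dX_t = a(t) dt + b(t) dB_t, the quadratic variation is <X>_t = int_0^t b(s)^2 ds (the drift term does not contribute). Here b(s) = -2*s^6, so
  b(s)^2 = 4*s^12.
Integrating from 0 to t:
  <X>_t = int_0^t (4*s^12) ds = 4*t^13/13.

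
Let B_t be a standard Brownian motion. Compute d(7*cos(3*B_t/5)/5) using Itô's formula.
d(7*cos(3*B_t/5)/5) = (-63*cos(3*B_t/5)/250) dt + (-21*sin(3*B_t/5)/25) dB_t

Itô's formula for f(B_t) gives d f(B_t) = f'(B_t) dB_t + (1/2) f''(B_t) dt. Compute derivatives of f(x) = 7*cos(3*x/5)/5:
  f'(x)  = -21*sin(3*x/5)/25
  f''(x) = -63*cos(3*x/5)/125
Substitute x = B_t and multiply the f'' term by 1/2:
  drift     = (1/2) * (-63*cos(3*x/5)/125) evaluated at B_t = -63*cos(3*B_t/5)/250
  diffusion = (-21*sin(3*x/5)/25) evaluated at B_t = -21*sin(3*B_t/5)/25
Therefore d(7*cos(3*B_t/5)/5) = (-63*cos(3*B_t/5)/250) dt + (-21*sin(3*B_t/5)/25) dB_t.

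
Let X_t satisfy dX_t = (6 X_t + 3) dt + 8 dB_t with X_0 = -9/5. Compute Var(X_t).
Var(X_t) = 16*exp(12*t)/3 - 16/3

The variance V(t) = Var(X_t) satisfies V'(t) = 2 a V(t) + c^2 with V(0) = 0 (drift coefficient is linear in X, diffusion is constant). With a = 6, c = 8, the solution is
  V(t) = (c^2 / (2 a)) * (exp(2 a t) - 1)
       = (8^2 / (2*6)) * (exp(12 t) - 1)
       = 16*exp(12*t)/3 - 16/3.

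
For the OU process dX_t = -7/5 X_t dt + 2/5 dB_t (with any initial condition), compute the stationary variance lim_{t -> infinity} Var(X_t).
lim Var(X_t) = 2/35

The OU SDE dX = -theta X dt + sigma dB admits the integrating factor exp(theta t): d(exp(theta t) X_t) = sigma exp(theta t) dB_t. Integrating from 0 to t gives X_t = x_0 * exp(-theta t) + sigma * int_0^t exp(-theta (t-s)) dB_s for any initial x_0. The Itô integral has variance (by the Itô isometry) sigma^2 * int_0^t exp(-2 theta (t - s)) ds = sigma^2 * (1 - exp(-2 theta t)) / (2 theta), independent of x_0.
With theta = 7/5, sigma = 2/5:
  Var(X_t) = (2/5)^2 * (1 - exp(-2*7/5 t)) / (2 * 7/5) = 2/35 - 2*exp(-14*t/5)/35.
As t -> infinity, exp(-2*7/5 t) -> 0, so the stationary variance is sigma^2 / (2 theta) = 2/35.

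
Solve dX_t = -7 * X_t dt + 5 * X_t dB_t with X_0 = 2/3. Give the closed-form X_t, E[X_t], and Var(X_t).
X_t = 2/3 * exp((-39/2) t + (5) B_t); E[X_t] = 2*exp(-7*t)/3; Var(X_t) = (4*exp(25*t) - 4)*exp(-14*t)/9

For GBM dX = mu X dt + sigma X dB with X_0 = x_0, apply Itô to Y = log X: dY = (mu - sigma^2/2) dt + sigma dB, so Y_t = log(x_0) + (mu - sigma^2/2) t + sigma B_t and hence X_t = x_0 * exp((mu - sigma^2/2) t + sigma B_t).
With mu = -7, sigma = 5, x_0 = 2/3, this gives:
  X_t = 2/3 * exp((-39/2) * t + (5) * B_t).
Since sigma*B_t ~ Normal(0, sigma^2 t), E[exp(sigma*B_t)] = exp(sigma^2 t / 2); so E[X_t] = x_0 * exp((mu - sigma^2/2) t) * exp(sigma^2 t / 2) = x_0 * exp(mu t) = 2*exp(-7*t)/3.
Var(X_t) = E[X_t^2] - (E[X_t])^2 = x_0^2 * exp(2 mu t) * (exp(sigma^2 t) - 1) = (4*exp(25*t) - 4)*exp(-14*t)/9.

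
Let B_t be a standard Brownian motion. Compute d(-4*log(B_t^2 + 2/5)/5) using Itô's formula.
d(-4*log(B_t^2 + 2/5)/5) = (4*(5*B_t^2 - 2)/(5*B_t^2 + 2)^2) dt + (-8*B_t/(5*B_t^2 + 2)) dB_t

Itô's formula for f(B_t) gives d f(B_t) = f'(B_t) dB_t + (1/2) f''(B_t) dt. Compute derivatives of f(x) = -4*log(x^2 + 2/5)/5:
  f'(x)  = -8*x/(5*x^2 + 2)
  f''(x) = 8*(5*x^2 - 2)/(5*x^2 + 2)^2
Substitute x = B_t and multiply the f'' term by 1/2:
  drift     = (1/2) * (8*(5*x^2 - 2)/(5*x^2 + 2)^2) evaluated at B_t = 4*(5*B_t^2 - 2)/(5*B_t^2 + 2)^2
  diffusion = (-8*x/(5*x^2 + 2)) evaluated at B_t = -8*B_t/(5*B_t^2 + 2)
Therefore d(-4*log(B_t^2 + 2/5)/5) = (4*(5*B_t^2 - 2)/(5*B_t^2 + 2)^2) dt + (-8*B_t/(5*B_t^2 + 2)) dB_t.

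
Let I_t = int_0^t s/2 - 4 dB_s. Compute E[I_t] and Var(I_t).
E[I_t] = 0; Var(I_t) = t*(t^2 - 24*t + 192)/12

The Itô integral of a deterministic integrand f(s) has mean 0 because each increment f(s) * (B_{s+ds} - B_s) has mean 0. By the Itô isometry:
  Var( int_0^t f(s) dB_s ) = E[ (int_0^t f(s) dB_s)^2 ] = int_0^t f(s)^2 ds.
Here f(s) = s/2 - 4, so f(s)^2 = (s - 8)^2/4. Integrate:
  int_0^t ((s - 8)^2/4) ds = t*(t^2 - 24*t + 192)/12.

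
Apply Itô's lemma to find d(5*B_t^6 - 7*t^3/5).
d(5*B_t^6 - 7*t^3/5) = (75*B_t^4 - 21*t^2/5) dt + (30*B_t^5) dB_t

Itô's formula for f(t, x): d f(t, B_t) = (f_t + (1/2) f_xx) dt + f_x dB_t. Compute partials of f(t, x) = -7*t^3/5 + 5*x^6:
  f_t(t,x)  = -21*t^2/5
  f_x(t,x)  = 30*x^5
  f_xx(t,x) = 150*x^4
Assemble drift = f_t + (1/2) f_xx = -21*t^2/5 + 75*x^4 and diffusion = f_x = 30*x^5. Substituting x = B_t:
  d(5*B_t^6 - 7*t^3/5) = (75*B_t^4 - 21*t^2/5) dt + (30*B_t^5) dB_t.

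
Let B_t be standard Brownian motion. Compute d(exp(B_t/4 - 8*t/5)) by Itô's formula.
d(exp(B_t/4 - 8*t/5)) = (-251*exp(B_t/4 - 8*t/5)/160) dt + (exp(B_t/4 - 8*t/5)/4) dB_t

Itô's formula for f(t, x): d f(t, B_t) = (f_t + (1/2) f_xx) dt + f_x dB_t. Compute partials of f(t, x) = exp(-8*t/5 + x/4):
  f_t(t,x)  = -8*exp(-8*t/5 + x/4)/5
  f_x(t,x)  = exp(-8*t/5 + x/4)/4
  f_xx(t,x) = exp(-8*t/5 + x/4)/16
Assemble drift = f_t + (1/2) f_xx = -251*exp(-8*t/5 + x/4)/160 and diffusion = f_x = exp(-8*t/5 + x/4)/4. Substituting x = B_t:
  d(exp(B_t/4 - 8*t/5)) = (-251*exp(B_t/4 - 8*t/5)/160) dt + (exp(B_t/4 - 8*t/5)/4) dB_t.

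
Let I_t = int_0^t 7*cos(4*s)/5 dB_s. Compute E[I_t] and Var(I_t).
E[I_t] = 0; Var(I_t) = 49*t/50 + 49*sin(4*t)*cos(4*t)/200

The Itô integral of a deterministic integrand f(s) has mean 0 because each increment f(s) * (B_{s+ds} - B_s) has mean 0. By the Itô isometry:
  Var( int_0^t f(s) dB_s ) = E[ (int_0^t f(s) dB_s)^2 ] = int_0^t f(s)^2 ds.
Here f(s) = 7*cos(4*s)/5, so f(s)^2 = 49*cos(4*s)^2/25. Integrate:
  int_0^t (49*cos(4*s)^2/25) ds = 49*t/50 + 49*sin(4*t)*cos(4*t)/200.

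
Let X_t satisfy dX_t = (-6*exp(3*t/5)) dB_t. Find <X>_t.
<X>_t = 30*exp(6*t/5) - 30

For an Itô process dX_t = a(t) dt + b(t) dB_t, the quadratic variation is <X>_t = int_0^t b(s)^2 ds (the drift term does not contribute). Here b(s) = -6*exp(3*s/5), so
  b(s)^2 = 36*exp(6*s/5).
Integrating from 0 to t:
  <X>_t = int_0^t (36*exp(6*s/5)) ds = 30*exp(6*t/5) - 30.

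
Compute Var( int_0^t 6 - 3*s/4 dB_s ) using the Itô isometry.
Var = 3*t*(t^2 - 24*t + 192)/16

The Itô integral of a deterministic integrand f(s) has mean 0 because each increment f(s) * (B_{s+ds} - B_s) has mean 0. By the Itô isometry:
  Var( int_0^t f(s) dB_s ) = E[ (int_0^t f(s) dB_s)^2 ] = int_0^t f(s)^2 ds.
Here f(s) = 6 - 3*s/4, so f(s)^2 = 9*(s - 8)^2/16. Integrate:
  int_0^t (9*(s - 8)^2/16) ds = 3*t*(t^2 - 24*t + 192)/16.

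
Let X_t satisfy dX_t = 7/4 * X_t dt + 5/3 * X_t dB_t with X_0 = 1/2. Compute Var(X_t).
Var(X_t) = (exp(25*t/9) - 1)*exp(7*t/2)/4

For GBM dX = mu X dt + sigma X dB with X_0 = x_0, apply Itô to Y = log X: dY = (mu - sigma^2/2) dt + sigma dB, so Y_t = log(x_0) + (mu - sigma^2/2) t + sigma B_t and hence X_t = x_0 * exp((mu - sigma^2/2) t + sigma B_t).
With mu = 7/4, sigma = 5/3, x_0 = 1/2, this gives:
  X_t = 1/2 * exp((13/36) * t + (5/3) * B_t).
Since sigma*B_t ~ Normal(0, sigma^2 t), E[exp(sigma*B_t)] = exp(sigma^2 t / 2); so E[X_t] = x_0 * exp((mu - sigma^2/2) t) * exp(sigma^2 t / 2) = x_0 * exp(mu t) = exp(7*t/4)/2.
Var(X_t) = E[X_t^2] - (E[X_t])^2 = x_0^2 * exp(2 mu t) * (exp(sigma^2 t) - 1) = (exp(25*t/9) - 1)*exp(7*t/2)/4.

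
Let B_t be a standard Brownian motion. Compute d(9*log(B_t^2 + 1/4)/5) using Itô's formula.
d(9*log(B_t^2 + 1/4)/5) = (36*(1 - 4*B_t^2)/(5*(4*B_t^2 + 1)^2)) dt + (72*B_t/(5*(4*B_t^2 + 1))) dB_t

Itô's formula for f(B_t) gives d f(B_t) = f'(B_t) dB_t + (1/2) f''(B_t) dt. Compute derivatives of f(x) = 9*log(x^2 + 1/4)/5:
  f'(x)  = 72*x/(5*(4*x^2 + 1))
  f''(x) = 72*(1 - 4*x^2)/(5*(4*x^2 + 1)^2)
Substitute x = B_t and multiply the f'' term by 1/2:
  drift     = (1/2) * (72*(1 - 4*x^2)/(5*(4*x^2 + 1)^2)) evaluated at B_t = 36*(1 - 4*B_t^2)/(5*(4*B_t^2 + 1)^2)
  diffusion = (72*x/(5*(4*x^2 + 1))) evaluated at B_t = 72*B_t/(5*(4*B_t^2 + 1))
Therefore d(9*log(B_t^2 + 1/4)/5) = (36*(1 - 4*B_t^2)/(5*(4*B_t^2 + 1)^2)) dt + (72*B_t/(5*(4*B_t^2 + 1))) dB_t.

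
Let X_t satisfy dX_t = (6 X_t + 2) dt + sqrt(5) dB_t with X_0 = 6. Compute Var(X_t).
Var(X_t) = 5*exp(12*t)/12 - 5/12

The variance V(t) = Var(X_t) satisfies V'(t) = 2 a V(t) + c^2 with V(0) = 0 (drift coefficient is linear in X, diffusion is constant). With a = 6, c = sqrt(5), the solution is
  V(t) = (c^2 / (2 a)) * (exp(2 a t) - 1)
       = (sqrt(5)^2 / (2*6)) * (exp(12 t) - 1)
       = 5*exp(12*t)/12 - 5/12.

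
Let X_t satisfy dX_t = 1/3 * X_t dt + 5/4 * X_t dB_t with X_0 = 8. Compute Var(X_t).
Var(X_t) = 64*(exp(25*t/16) - 1)*exp(2*t/3)

For GBM dX = mu X dt + sigma X dB with X_0 = x_0, apply Itô to Y = log X: dY = (mu - sigma^2/2) dt + sigma dB, so Y_t = log(x_0) + (mu - sigma^2/2) t + sigma B_t and hence X_t = x_0 * exp((mu - sigma^2/2) t + sigma B_t).
With mu = 1/3, sigma = 5/4, x_0 = 8, this gives:
  X_t = 8 * exp((-43/96) * t + (5/4) * B_t).
Since sigma*B_t ~ Normal(0, sigma^2 t), E[exp(sigma*B_t)] = exp(sigma^2 t / 2); so E[X_t] = x_0 * exp((mu - sigma^2/2) t) * exp(sigma^2 t / 2) = x_0 * exp(mu t) = 8*exp(t/3).
Var(X_t) = E[X_t^2] - (E[X_t])^2 = x_0^2 * exp(2 mu t) * (exp(sigma^2 t) - 1) = 64*(exp(25*t/16) - 1)*exp(2*t/3).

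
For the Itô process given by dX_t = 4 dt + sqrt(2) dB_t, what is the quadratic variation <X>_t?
<X>_t = 2*t

For an Itô process dX_t = a(t) dt + b(t) dB_t, the quadratic variation is <X>_t = int_0^t b(s)^2 ds (the drift term does not contribute). Here b(s) = sqrt(2), so
  b(s)^2 = 2.
Integrating from 0 to t:
  <X>_t = int_0^t (2) ds = 2*t.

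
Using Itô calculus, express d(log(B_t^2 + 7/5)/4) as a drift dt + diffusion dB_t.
d(log(B_t^2 + 7/5)/4) = (5*(7 - 5*B_t^2)/(4*(5*B_t^2 + 7)^2)) dt + (5*B_t/(2*(5*B_t^2 + 7))) dB_t

Itô's formula for f(B_t) gives d f(B_t) = f'(B_t) dB_t + (1/2) f''(B_t) dt. Compute derivatives of f(x) = log(x^2 + 7/5)/4:
  f'(x)  = 5*x/(2*(5*x^2 + 7))
  f''(x) = 5*(7 - 5*x^2)/(2*(5*x^2 + 7)^2)
Substitute x = B_t and multiply the f'' term by 1/2:
  drift     = (1/2) * (5*(7 - 5*x^2)/(2*(5*x^2 + 7)^2)) evaluated at B_t = 5*(7 - 5*B_t^2)/(4*(5*B_t^2 + 7)^2)
  diffusion = (5*x/(2*(5*x^2 + 7))) evaluated at B_t = 5*B_t/(2*(5*B_t^2 + 7))
Therefore d(log(B_t^2 + 7/5)/4) = (5*(7 - 5*B_t^2)/(4*(5*B_t^2 + 7)^2)) dt + (5*B_t/(2*(5*B_t^2 + 7))) dB_t.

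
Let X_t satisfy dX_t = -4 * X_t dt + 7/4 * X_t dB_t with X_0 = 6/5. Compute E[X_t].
E[X_t] = 6*exp(-4*t)/5

For GBM dX = mu X dt + sigma X dB with X_0 = x_0, apply Itô to Y = log X: dY = (mu - sigma^2/2) dt + sigma dB, so Y_t = log(x_0) + (mu - sigma^2/2) t + sigma B_t and hence X_t = x_0 * exp((mu - sigma^2/2) t + sigma B_t).
With mu = -4, sigma = 7/4, x_0 = 6/5, this gives:
  X_t = 6/5 * exp((-177/32) * t + (7/4) * B_t).
Since sigma*B_t ~ Normal(0, sigma^2 t), E[exp(sigma*B_t)] = exp(sigma^2 t / 2); so E[X_t] = x_0 * exp((mu - sigma^2/2) t) * exp(sigma^2 t / 2) = x_0 * exp(mu t) = 6*exp(-4*t)/5.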